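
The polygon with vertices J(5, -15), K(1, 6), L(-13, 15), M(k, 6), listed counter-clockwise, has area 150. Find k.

-9

Write out the shoelace sum; only the two edges meeting at M involve k:
2·Area = [((-13)·6 − k·15) + (k·(-15) − 5·6)] + 138
       = -30·k + 30 = 300
⇒ k = -9.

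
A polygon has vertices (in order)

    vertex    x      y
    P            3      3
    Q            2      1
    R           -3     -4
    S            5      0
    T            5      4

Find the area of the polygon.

Cross-terms: -3, -5, 20, 20, 3  ⇒  Σ = 35
Area = |Σ|/2 = 17.5.

17.5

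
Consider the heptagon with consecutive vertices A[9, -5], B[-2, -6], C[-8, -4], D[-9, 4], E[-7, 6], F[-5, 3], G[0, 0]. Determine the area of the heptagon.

Apply the shoelace formula: 2A = Σ (x_i·y_{i+1} − x_{i+1}·y_i), indices taken mod 7.
Σ = (-64) + (-40) + (-68) + (-26) + (9) + (0) + (0) = -189
Area = |Σ|/2 = 94.5.

94.5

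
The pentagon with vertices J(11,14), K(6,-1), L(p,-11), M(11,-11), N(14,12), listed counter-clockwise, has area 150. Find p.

1

Write out the shoelace sum; only the two edges meeting at L involve p:
2·Area = [(6·(-11) − p·(-1)) + (p·(-11) − 11·(-11))] + 255
       = -10·p + 310 = 300
⇒ p = 1.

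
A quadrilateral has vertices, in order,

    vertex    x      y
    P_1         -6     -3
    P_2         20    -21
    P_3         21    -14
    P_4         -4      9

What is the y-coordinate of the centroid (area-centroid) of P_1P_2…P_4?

Apply Gauss's area formula. First the cross-terms c_i = x_i·y_{i+1} − x_{i+1}·y_i:
  186, 161, 133, 66  ⇒  2A = 546, A = 273.
Then Σ (y_i + y_{i+1})·c_i = -10368, so ȳ = -10368 / (6·273) = -576/91.

-576/91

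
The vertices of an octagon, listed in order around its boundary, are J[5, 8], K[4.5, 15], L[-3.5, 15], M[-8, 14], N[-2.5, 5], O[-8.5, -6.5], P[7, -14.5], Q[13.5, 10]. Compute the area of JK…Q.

Apply Gauss's area formula: 2A = Σ (x_i·y_{i+1} − x_{i+1}·y_i), indices taken mod 8.
J→K: (5)(15) − (4.5)(8) = 39
K→L: (4.5)(15) − (-3.5)(15) = 120
L→M: (-3.5)(14) − (-8)(15) = 71
M→N: (-8)(5) − (-2.5)(14) = -5
N→O: (-2.5)(-6.5) − (-8.5)(5) = 58.75
O→P: (-8.5)(-14.5) − (7)(-6.5) = 168.75
P→Q: (7)(10) − (13.5)(-14.5) = 265.75
Q→J: (13.5)(8) − (5)(10) = 58
Σ = 776.25
Area = |Σ|/2 = 388.125.

388.125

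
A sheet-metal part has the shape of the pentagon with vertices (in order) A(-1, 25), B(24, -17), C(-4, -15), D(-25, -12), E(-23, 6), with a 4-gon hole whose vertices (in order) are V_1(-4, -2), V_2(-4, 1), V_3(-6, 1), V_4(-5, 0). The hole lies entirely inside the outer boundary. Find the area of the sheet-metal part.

1164

Outer boundary:
Apply Gauss's area formula: 2A = Σ (x_i·y_{i+1} − x_{i+1}·y_i), indices taken mod 5.
Σ = (-583) + (-428) + (-327) + (-426) + (-569) = -2333
Area = |Σ|/2 = 1166.5.
Hole:
Apply the surveyor's formula: 2A = Σ (x_i·y_{i+1} − x_{i+1}·y_i), indices taken mod 4.
V_1→V_2: (-4)(1) − (-4)(-2) = -12
V_2→V_3: (-4)(1) − (-6)(1) = 2
V_3→V_4: (-6)(0) − (-5)(1) = 5
V_4→V_1: (-5)(-2) − (-4)(0) = 10
Σ = 5
Area = |Σ|/2 = 2.5.
Net area = 1166.5 − 2.5 = 1164.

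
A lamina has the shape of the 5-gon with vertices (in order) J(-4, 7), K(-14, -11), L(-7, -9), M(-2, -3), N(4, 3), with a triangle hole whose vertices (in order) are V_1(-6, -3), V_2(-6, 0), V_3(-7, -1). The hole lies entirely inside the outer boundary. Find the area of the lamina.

Outer boundary:
Apply the shoelace (surveyor's) formula: 2A = Σ (x_i·y_{i+1} − x_{i+1}·y_i), indices taken mod 5.
J→K: (-4)(-11) − (-14)(7) = 142
K→L: (-14)(-9) − (-7)(-11) = 49
L→M: (-7)(-3) − (-2)(-9) = 3
M→N: (-2)(3) − (4)(-3) = 6
N→J: (4)(7) − (-4)(3) = 40
Σ = 240
Area = |Σ|/2 = 120.
Hole:
Σ = (-18) + (6) + (15) = 3
Area = |Σ|/2 = 1.5.
Net area = 120 − 1.5 = 118.5.

118.5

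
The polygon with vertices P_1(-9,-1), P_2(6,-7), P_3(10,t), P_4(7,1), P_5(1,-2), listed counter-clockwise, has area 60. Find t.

-5

The doubled signed area Σ (x_i y_{i+1} − x_{i+1} y_i) is linear in t.
With t=0 it equals 115; the coefficient of t is -1 (from the two edges through P_3).
So -1·t + 115 = 2·60 = 120 ⇒ t = -5.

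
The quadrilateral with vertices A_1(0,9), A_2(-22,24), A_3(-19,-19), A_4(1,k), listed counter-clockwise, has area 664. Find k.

The doubled signed area Σ (x_i y_{i+1} − x_{i+1} y_i) is linear in k.
With k=0 it equals 1100; the coefficient of k is -19 (from the two edges through A_4).
So -19·k + 1100 = 2·664 = 1328 ⇒ k = -12.

-12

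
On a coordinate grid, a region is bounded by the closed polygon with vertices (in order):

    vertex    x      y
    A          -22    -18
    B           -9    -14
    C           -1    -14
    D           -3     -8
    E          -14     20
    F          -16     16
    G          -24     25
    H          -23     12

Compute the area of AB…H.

548.5

A→B: (-22)(-14) − (-9)(-18) = 146
B→C: (-9)(-14) − (-1)(-14) = 112
C→D: (-1)(-8) − (-3)(-14) = -34
D→E: (-3)(20) − (-14)(-8) = -172
E→F: (-14)(16) − (-16)(20) = 96
F→G: (-16)(25) − (-24)(16) = -16
G→H: (-24)(12) − (-23)(25) = 287
H→A: (-23)(-18) − (-22)(12) = 678
Σ = 1097
Area = |Σ|/2 = 548.5.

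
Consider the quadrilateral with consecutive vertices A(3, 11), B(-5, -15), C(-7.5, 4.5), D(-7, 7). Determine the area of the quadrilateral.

122

Cross-terms: 10, -135, -21, -98  ⇒  Σ = -244
Area = |Σ|/2 = 122.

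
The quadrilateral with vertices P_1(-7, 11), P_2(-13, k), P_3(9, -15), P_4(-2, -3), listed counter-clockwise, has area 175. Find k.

-7

Write out the shoelace sum; only the two edges meeting at P_2 involve k:
2·Area = [((-7)·k − (-13)·11) + ((-13)·(-15) − 9·k)] + -100
       = -16·k + 238 = 350
⇒ k = -7.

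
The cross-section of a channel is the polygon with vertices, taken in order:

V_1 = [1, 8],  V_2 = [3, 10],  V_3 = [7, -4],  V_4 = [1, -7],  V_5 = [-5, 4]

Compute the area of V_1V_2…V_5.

108

Σ = (-14) + (-82) + (-45) + (-31) + (-44) = -216
Area = |Σ|/2 = 108.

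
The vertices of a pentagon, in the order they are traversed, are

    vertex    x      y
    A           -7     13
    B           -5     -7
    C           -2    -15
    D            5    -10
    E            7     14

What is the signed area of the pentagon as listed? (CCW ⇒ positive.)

299.5

Apply the shoelace formula: 2A = Σ (x_i·y_{i+1} − x_{i+1}·y_i), indices taken mod 5.
Σ = (114) + (61) + (95) + (140) + (189) = 599
Signed area = Σ/2 = 299.5 (positive ⇒ counter-clockwise traversal).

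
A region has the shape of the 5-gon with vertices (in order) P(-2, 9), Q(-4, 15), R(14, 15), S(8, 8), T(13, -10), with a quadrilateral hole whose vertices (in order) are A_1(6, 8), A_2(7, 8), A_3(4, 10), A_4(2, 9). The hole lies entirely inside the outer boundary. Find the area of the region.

Outer boundary:
Apply the surveyor's formula: 2A = Σ (x_i·y_{i+1} − x_{i+1}·y_i), indices taken mod 5.
Σ = (6) + (-270) + (-8) + (-184) + (97) = -359
Area = |Σ|/2 = 179.5.
Hole:
Apply Gauss's area formula: 2A = Σ (x_i·y_{i+1} − x_{i+1}·y_i), indices taken mod 4.
A_1→A_2: (6)(8) − (7)(8) = -8
A_2→A_3: (7)(10) − (4)(8) = 38
A_3→A_4: (4)(9) − (2)(10) = 16
A_4→A_1: (2)(8) − (6)(9) = -38
Σ = 8
Area = |Σ|/2 = 4.
Net area = 179.5 − 4 = 175.5.

175.5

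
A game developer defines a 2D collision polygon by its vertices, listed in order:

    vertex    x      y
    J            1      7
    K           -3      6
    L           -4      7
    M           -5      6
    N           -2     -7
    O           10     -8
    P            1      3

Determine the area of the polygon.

108

Σ = (27) + (3) + (11) + (47) + (86) + (38) + (4) = 216
Area = |Σ|/2 = 108.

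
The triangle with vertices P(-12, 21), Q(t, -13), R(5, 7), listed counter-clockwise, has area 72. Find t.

19

The doubled signed area Σ (x_i y_{i+1} − x_{i+1} y_i) is linear in t.
With t=0 it equals 410; the coefficient of t is -14 (from the two edges through Q).
So -14·t + 410 = 2·72 = 144 ⇒ t = 19.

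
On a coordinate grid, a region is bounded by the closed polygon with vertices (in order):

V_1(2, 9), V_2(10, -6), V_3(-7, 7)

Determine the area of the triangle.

75.5

Apply the shoelace formula: 2A = Σ (x_i·y_{i+1} − x_{i+1}·y_i), indices taken mod 3.
V_1→V_2: (2)(-6) − (10)(9) = -102
V_2→V_3: (10)(7) − (-7)(-6) = 28
V_3→V_1: (-7)(9) − (2)(7) = -77
Σ = -151
Area = |Σ|/2 = 75.5.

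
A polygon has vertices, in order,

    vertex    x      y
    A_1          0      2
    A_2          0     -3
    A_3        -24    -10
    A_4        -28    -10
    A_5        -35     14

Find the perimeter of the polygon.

|A_1A_2| = √((0)² + (-5)²) = √25 = 5
|A_2A_3| = √((-24)² + (-7)²) = √625 = 25
|A_3A_4| = √((-4)² + (0)²) = √16 = 4
|A_4A_5| = √((-7)² + (24)²) = √625 = 25
|A_5A_1| = √((35)² + (-12)²) = √1369 = 37
Perimeter = 5 + 25 + 4 + 25 + 37 = 96.

96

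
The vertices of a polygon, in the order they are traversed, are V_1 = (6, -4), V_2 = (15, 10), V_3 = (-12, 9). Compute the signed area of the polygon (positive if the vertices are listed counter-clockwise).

184.5

Σ = (120) + (255) + (-6) = 369
Signed area = Σ/2 = 184.5 (positive ⇒ counter-clockwise traversal).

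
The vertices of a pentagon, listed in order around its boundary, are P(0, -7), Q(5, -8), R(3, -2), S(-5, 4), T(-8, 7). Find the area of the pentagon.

52

Apply the shoelace formula: 2A = Σ (x_i·y_{i+1} − x_{i+1}·y_i), indices taken mod 5.
P→Q: (0)(-8) − (5)(-7) = 35
Q→R: (5)(-2) − (3)(-8) = 14
R→S: (3)(4) − (-5)(-2) = 2
S→T: (-5)(7) − (-8)(4) = -3
T→P: (-8)(-7) − (0)(7) = 56
Σ = 104
Area = |Σ|/2 = 52.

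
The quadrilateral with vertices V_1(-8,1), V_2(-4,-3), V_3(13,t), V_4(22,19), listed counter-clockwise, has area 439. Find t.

-15

Write out the shoelace sum; only the two edges meeting at V_3 involve t:
2·Area = [((-4)·t − 13·(-3)) + (13·19 − 22·t)] + 202
       = -26·t + 488 = 878
⇒ t = -15.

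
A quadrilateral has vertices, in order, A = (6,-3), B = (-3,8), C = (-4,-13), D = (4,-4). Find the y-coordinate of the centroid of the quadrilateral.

Apply the surveyor's formula. First the cross-terms c_i = x_i·y_{i+1} − x_{i+1}·y_i:
  39, 71, 68, 12  ⇒  2A = 190, A = 95.
Then Σ (y_i + y_{i+1})·c_i = -1400, so ȳ = -1400 / (6·95) = -140/57.

-140/57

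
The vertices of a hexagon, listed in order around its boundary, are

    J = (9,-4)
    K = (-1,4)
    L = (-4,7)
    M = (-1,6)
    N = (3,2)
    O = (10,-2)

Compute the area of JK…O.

22

Cross-terms: 32, 9, -17, -20, -26, -22  ⇒  Σ = -44
Area = |Σ|/2 = 22.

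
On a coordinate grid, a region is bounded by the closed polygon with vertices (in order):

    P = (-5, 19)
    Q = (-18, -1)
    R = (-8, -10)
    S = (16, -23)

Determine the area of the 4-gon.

526

Apply the shoelace (surveyor's) formula: 2A = Σ (x_i·y_{i+1} − x_{i+1}·y_i), indices taken mod 4.
Cross-terms: 347, 172, 344, 189  ⇒  Σ = 1052
Area = |Σ|/2 = 526.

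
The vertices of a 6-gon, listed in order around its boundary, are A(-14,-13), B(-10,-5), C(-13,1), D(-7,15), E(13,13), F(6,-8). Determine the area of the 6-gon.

A→B: (-14)(-5) − (-10)(-13) = -60
B→C: (-10)(1) − (-13)(-5) = -75
C→D: (-13)(15) − (-7)(1) = -188
D→E: (-7)(13) − (13)(15) = -286
E→F: (13)(-8) − (6)(13) = -182
F→A: (6)(-13) − (-14)(-8) = -190
Σ = -981
Area = |Σ|/2 = 490.5.

490.5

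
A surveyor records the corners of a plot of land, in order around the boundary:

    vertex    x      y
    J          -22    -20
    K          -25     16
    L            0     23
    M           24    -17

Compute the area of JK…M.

Apply the shoelace (surveyor's) formula: 2A = Σ (x_i·y_{i+1} − x_{i+1}·y_i), indices taken mod 4.
Σ = (-852) + (-575) + (-552) + (-854) = -2833
Area = |Σ|/2 = 1416.5.

1416.5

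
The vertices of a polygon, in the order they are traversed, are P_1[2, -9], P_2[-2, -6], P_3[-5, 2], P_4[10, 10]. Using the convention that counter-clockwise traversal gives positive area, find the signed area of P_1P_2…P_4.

Apply Gauss's area formula: 2A = Σ (x_i·y_{i+1} − x_{i+1}·y_i), indices taken mod 4.
Cross-terms: -30, -34, -70, -110  ⇒  Σ = -244
Signed area = Σ/2 = -122 (negative ⇒ clockwise traversal).

-122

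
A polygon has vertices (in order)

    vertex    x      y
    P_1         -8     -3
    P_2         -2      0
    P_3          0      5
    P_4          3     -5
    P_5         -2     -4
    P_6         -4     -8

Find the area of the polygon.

Apply Gauss's area formula: 2A = Σ (x_i·y_{i+1} − x_{i+1}·y_i), indices taken mod 6.
P_1→P_2: (-8)(0) − (-2)(-3) = -6
P_2→P_3: (-2)(5) − (0)(0) = -10
P_3→P_4: (0)(-5) − (3)(5) = -15
P_4→P_5: (3)(-4) − (-2)(-5) = -22
P_5→P_6: (-2)(-8) − (-4)(-4) = 0
P_6→P_1: (-4)(-3) − (-8)(-8) = -52
Σ = -105
Area = |Σ|/2 = 52.5.

52.5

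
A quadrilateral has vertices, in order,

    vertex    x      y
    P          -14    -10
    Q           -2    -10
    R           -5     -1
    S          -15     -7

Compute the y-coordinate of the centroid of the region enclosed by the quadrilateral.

Apply the shoelace (surveyor's) formula. First the cross-terms c_i = x_i·y_{i+1} − x_{i+1}·y_i:
  120, -48, 20, 52  ⇒  2A = 144, A = 72.
Then Σ (y_i + y_{i+1})·c_i = -2916, so ȳ = -2916 / (6·72) = -6.75.

-6.75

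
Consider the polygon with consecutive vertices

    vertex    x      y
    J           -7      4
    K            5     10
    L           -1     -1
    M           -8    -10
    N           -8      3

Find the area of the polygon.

99

Apply the shoelace (surveyor's) formula: 2A = Σ (x_i·y_{i+1} − x_{i+1}·y_i), indices taken mod 5.
Cross-terms: -90, 5, 2, -104, -11  ⇒  Σ = -198
Area = |Σ|/2 = 99.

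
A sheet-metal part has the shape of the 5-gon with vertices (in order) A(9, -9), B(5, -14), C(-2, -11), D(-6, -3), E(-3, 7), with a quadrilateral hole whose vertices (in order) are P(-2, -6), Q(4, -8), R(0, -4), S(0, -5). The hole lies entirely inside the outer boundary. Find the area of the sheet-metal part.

Outer boundary:
Σ = (-81) + (-83) + (-60) + (-51) + (-36) = -311
Area = |Σ|/2 = 155.5.
Hole:
Apply the surveyor's formula: 2A = Σ (x_i·y_{i+1} − x_{i+1}·y_i), indices taken mod 4.
Cross-terms: 40, -16, 0, -10  ⇒  Σ = 14
Area = |Σ|/2 = 7.
Net area = 155.5 − 7 = 148.5.

148.5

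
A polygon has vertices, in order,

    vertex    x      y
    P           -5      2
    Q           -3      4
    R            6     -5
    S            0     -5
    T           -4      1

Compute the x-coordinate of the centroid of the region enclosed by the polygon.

-1/19

Apply the shoelace formula. First the cross-terms c_i = x_i·y_{i+1} − x_{i+1}·y_i:
  -14, -9, -30, -20, -3  ⇒  2A = -76, A = -38.
Then Σ (x_i + x_{i+1})·c_i = 12, so x̄ = 12 / (6·(-38)) = -1/19.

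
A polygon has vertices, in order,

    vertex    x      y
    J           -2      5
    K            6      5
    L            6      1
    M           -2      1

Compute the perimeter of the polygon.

24

|JK| = √((8)² + (0)²) = √64 = 8
|KL| = √((0)² + (-4)²) = √16 = 4
|LM| = √((-8)² + (0)²) = √64 = 8
|MJ| = √((0)² + (4)²) = √16 = 4
Perimeter = 8 + 4 + 8 + 4 = 24.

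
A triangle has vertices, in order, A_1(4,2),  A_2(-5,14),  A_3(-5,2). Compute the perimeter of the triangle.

|A_1A_2| = √((-9)² + (12)²) = √225 = 15
|A_2A_3| = √((0)² + (-12)²) = √144 = 12
|A_3A_1| = √((9)² + (0)²) = √81 = 9
Perimeter = 15 + 12 + 9 = 36.

36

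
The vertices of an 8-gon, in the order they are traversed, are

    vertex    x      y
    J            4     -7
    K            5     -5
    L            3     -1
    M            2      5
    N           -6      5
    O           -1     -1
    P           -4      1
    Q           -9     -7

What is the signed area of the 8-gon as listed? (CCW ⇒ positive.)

Cross-terms: 15, 10, 17, 40, 11, -5, 37, 91  ⇒  Σ = 216
Signed area = Σ/2 = 108 (positive ⇒ counter-clockwise traversal).

108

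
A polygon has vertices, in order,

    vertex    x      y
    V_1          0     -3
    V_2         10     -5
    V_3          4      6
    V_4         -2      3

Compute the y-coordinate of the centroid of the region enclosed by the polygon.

2/15

Apply the surveyor's formula. First the cross-terms c_i = x_i·y_{i+1} − x_{i+1}·y_i:
  30, 80, 24, 6  ⇒  2A = 140, A = 70.
Then Σ (y_i + y_{i+1})·c_i = 56, so ȳ = 56 / (6·70) = 2/15.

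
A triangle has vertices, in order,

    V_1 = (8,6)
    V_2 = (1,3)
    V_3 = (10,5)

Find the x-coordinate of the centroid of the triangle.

Apply the shoelace formula. First the cross-terms c_i = x_i·y_{i+1} − x_{i+1}·y_i:
  18, -25, 20  ⇒  2A = 13, A = 6.5.
Then Σ (x_i + x_{i+1})·c_i = 247, so x̄ = 247 / (6·6.5) = 19/3.

19/3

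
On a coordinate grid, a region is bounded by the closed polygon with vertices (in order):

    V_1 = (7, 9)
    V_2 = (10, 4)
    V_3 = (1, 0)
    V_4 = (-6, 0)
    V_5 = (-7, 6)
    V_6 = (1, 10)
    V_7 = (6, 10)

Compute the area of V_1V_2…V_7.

Σ = (-62) + (-4) + (0) + (-36) + (-76) + (-50) + (-16) = -244
Area = |Σ|/2 = 122.

122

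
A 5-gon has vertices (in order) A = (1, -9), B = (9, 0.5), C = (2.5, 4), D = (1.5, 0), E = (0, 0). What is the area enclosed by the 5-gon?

55.125

Apply the shoelace formula: 2A = Σ (x_i·y_{i+1} − x_{i+1}·y_i), indices taken mod 5.
A→B: (1)(0.5) − (9)(-9) = 81.5
B→C: (9)(4) − (2.5)(0.5) = 34.75
C→D: (2.5)(0) − (1.5)(4) = -6
D→E: (1.5)(0) − (0)(0) = 0
E→A: (0)(-9) − (1)(0) = 0
Σ = 110.25
Area = |Σ|/2 = 55.125.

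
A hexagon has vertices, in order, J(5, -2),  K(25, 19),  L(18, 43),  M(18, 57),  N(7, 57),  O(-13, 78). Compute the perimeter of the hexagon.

190

|JK| = √((20)² + (21)²) = √841 = 29
|KL| = √((-7)² + (24)²) = √625 = 25
|LM| = √((0)² + (14)²) = √196 = 14
|MN| = √((-11)² + (0)²) = √121 = 11
|NO| = √((-20)² + (21)²) = √841 = 29
|OJ| = √((18)² + (-80)²) = √6724 = 82
Perimeter = 29 + 25 + 14 + 11 + 29 + 82 = 190.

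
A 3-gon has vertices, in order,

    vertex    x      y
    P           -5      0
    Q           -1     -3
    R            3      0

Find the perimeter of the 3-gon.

18

|PQ| = √((4)² + (-3)²) = √25 = 5
|QR| = √((4)² + (3)²) = √25 = 5
|RP| = √((-8)² + (0)²) = √64 = 8
Perimeter = 5 + 5 + 8 = 18.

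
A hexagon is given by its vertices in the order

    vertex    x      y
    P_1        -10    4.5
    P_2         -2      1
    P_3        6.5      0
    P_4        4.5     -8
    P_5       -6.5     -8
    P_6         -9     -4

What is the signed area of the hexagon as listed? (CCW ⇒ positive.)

Apply the surveyor's formula: 2A = Σ (x_i·y_{i+1} − x_{i+1}·y_i), indices taken mod 6.
Σ = (-1) + (-6.5) + (-52) + (-88) + (-46) + (-80.5) = -274
Signed area = Σ/2 = -137 (negative ⇒ clockwise traversal).

-137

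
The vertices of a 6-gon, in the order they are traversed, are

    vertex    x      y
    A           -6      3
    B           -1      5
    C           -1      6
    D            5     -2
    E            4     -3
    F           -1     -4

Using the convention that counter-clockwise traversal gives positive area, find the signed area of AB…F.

Apply Gauss's area formula: 2A = Σ (x_i·y_{i+1} − x_{i+1}·y_i), indices taken mod 6.
Cross-terms: -27, -1, -28, -7, -19, -27  ⇒  Σ = -109
Signed area = Σ/2 = -54.5 (negative ⇒ clockwise traversal).

-54.5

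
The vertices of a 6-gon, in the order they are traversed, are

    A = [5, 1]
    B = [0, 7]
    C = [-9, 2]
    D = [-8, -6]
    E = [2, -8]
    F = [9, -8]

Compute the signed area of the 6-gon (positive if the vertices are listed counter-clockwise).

Apply the surveyor's formula: 2A = Σ (x_i·y_{i+1} − x_{i+1}·y_i), indices taken mod 6.
Σ = (35) + (63) + (70) + (76) + (56) + (49) = 349
Signed area = Σ/2 = 174.5 (positive ⇒ counter-clockwise traversal).

174.5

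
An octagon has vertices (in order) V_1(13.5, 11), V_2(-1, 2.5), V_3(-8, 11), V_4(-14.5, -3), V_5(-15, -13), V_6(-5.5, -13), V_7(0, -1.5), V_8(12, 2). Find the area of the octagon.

Apply the surveyor's formula: 2A = Σ (x_i·y_{i+1} − x_{i+1}·y_i), indices taken mod 8.
Cross-terms: 44.75, 9, 183.5, 143.5, 123.5, 8.25, 18, 105  ⇒  Σ = 635.5
Area = |Σ|/2 = 317.75.

317.75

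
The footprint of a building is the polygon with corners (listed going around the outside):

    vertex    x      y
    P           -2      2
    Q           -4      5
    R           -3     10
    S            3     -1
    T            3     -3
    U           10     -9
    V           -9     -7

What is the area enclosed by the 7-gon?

Apply the surveyor's formula: 2A = Σ (x_i·y_{i+1} − x_{i+1}·y_i), indices taken mod 7.
Σ = (-2) + (-25) + (-27) + (-6) + (3) + (-151) + (-32) = -240
Area = |Σ|/2 = 120.

120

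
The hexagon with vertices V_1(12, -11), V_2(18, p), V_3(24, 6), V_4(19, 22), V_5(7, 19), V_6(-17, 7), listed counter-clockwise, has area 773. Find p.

The doubled signed area Σ (x_i y_{i+1} − x_{i+1} y_i) is linear in p.
With p=0 it equals 1402; the coefficient of p is -12 (from the two edges through V_2).
So -12·p + 1402 = 2·773 = 1546 ⇒ p = -12.

-12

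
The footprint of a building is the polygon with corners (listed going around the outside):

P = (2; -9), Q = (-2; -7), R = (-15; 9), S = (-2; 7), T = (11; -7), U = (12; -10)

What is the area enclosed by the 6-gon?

Apply the shoelace formula: 2A = Σ (x_i·y_{i+1} − x_{i+1}·y_i), indices taken mod 6.
Σ = (-32) + (-123) + (-87) + (-63) + (-26) + (-88) = -419
Area = |Σ|/2 = 209.5.

209.5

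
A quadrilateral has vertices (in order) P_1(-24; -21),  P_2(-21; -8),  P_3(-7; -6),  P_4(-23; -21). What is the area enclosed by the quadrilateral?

95.5

Apply the surveyor's formula: 2A = Σ (x_i·y_{i+1} − x_{i+1}·y_i), indices taken mod 4.
Σ = (-249) + (70) + (9) + (-21) = -191
Area = |Σ|/2 = 95.5.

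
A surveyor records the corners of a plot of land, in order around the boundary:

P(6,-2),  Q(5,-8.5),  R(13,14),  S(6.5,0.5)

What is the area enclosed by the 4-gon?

19.5

Apply the surveyor's formula: 2A = Σ (x_i·y_{i+1} − x_{i+1}·y_i), indices taken mod 4.
Σ = (-41) + (180.5) + (-84.5) + (-16) = 39
Area = |Σ|/2 = 19.5.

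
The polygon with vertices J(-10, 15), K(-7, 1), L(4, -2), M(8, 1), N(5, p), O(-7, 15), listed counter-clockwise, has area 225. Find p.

The doubled signed area Σ (x_i y_{i+1} − x_{i+1} y_i) is linear in p.
With p=0 it equals 240; the coefficient of p is 15 (from the two edges through N).
So 15·p + 240 = 2·225 = 450 ⇒ p = 14.

14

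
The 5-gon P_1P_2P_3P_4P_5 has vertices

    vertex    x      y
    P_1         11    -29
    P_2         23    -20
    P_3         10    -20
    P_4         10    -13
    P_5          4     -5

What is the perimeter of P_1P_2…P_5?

70

|P_1P_2| = √((12)² + (9)²) = √225 = 15
|P_2P_3| = √((-13)² + (0)²) = √169 = 13
|P_3P_4| = √((0)² + (7)²) = √49 = 7
|P_4P_5| = √((-6)² + (8)²) = √100 = 10
|P_5P_1| = √((7)² + (-24)²) = √625 = 25
Perimeter = 15 + 13 + 7 + 10 + 25 = 70.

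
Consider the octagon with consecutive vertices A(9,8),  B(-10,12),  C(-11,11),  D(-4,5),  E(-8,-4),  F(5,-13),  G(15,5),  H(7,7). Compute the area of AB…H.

331

Apply the shoelace (surveyor's) formula: 2A = Σ (x_i·y_{i+1} − x_{i+1}·y_i), indices taken mod 8.
Σ = (188) + (22) + (-11) + (56) + (124) + (220) + (70) + (-7) = 662
Area = |Σ|/2 = 331.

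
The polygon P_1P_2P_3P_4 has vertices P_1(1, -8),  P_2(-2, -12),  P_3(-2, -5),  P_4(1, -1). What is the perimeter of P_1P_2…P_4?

24

|P_1P_2| = √((-3)² + (-4)²) = √25 = 5
|P_2P_3| = √((0)² + (7)²) = √49 = 7
|P_3P_4| = √((3)² + (4)²) = √25 = 5
|P_4P_1| = √((0)² + (-7)²) = √49 = 7
Perimeter = 5 + 7 + 5 + 7 = 24.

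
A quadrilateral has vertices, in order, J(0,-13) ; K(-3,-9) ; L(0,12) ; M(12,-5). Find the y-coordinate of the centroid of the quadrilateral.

Apply Gauss's area formula. First the cross-terms c_i = x_i·y_{i+1} − x_{i+1}·y_i:
  -39, -36, -144, -156  ⇒  2A = -375, A = -187.5.
Then Σ (y_i + y_{i+1})·c_i = 2550, so ȳ = 2550 / (6·(-187.5)) = -34/15.

-34/15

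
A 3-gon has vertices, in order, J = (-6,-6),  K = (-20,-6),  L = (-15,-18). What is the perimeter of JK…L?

42

|JK| = √((-14)² + (0)²) = √196 = 14
|KL| = √((5)² + (-12)²) = √169 = 13
|LJ| = √((9)² + (12)²) = √225 = 15
Perimeter = 14 + 13 + 15 = 42.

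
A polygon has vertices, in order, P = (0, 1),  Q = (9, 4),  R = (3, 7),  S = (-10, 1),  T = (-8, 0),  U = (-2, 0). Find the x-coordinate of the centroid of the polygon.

Apply the surveyor's formula. First the cross-terms c_i = x_i·y_{i+1} − x_{i+1}·y_i:
  -9, 51, 73, 8, 0, -2  ⇒  2A = 121, A = 60.5.
Then Σ (x_i + x_{i+1})·c_i = -120, so x̄ = -120 / (6·60.5) = -40/121.

-40/121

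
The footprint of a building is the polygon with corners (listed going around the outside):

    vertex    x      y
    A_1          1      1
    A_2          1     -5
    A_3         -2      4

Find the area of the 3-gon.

Cross-terms: -6, -6, -6  ⇒  Σ = -18
Area = |Σ|/2 = 9.

9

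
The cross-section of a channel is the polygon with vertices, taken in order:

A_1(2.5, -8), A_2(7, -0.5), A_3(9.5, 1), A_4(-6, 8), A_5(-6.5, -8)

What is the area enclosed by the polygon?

160.25

Apply the shoelace formula: 2A = Σ (x_i·y_{i+1} − x_{i+1}·y_i), indices taken mod 5.
Σ = (54.75) + (11.75) + (82) + (100) + (72) = 320.5
Area = |Σ|/2 = 160.25.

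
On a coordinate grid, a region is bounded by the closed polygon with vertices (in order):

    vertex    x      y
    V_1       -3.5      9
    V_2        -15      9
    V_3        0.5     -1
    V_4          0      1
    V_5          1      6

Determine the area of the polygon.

71.75

Σ = (103.5) + (10.5) + (0.5) + (-1) + (30) = 143.5
Area = |Σ|/2 = 71.75.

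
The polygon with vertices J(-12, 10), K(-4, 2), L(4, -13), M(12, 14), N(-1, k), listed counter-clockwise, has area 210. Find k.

Write out the shoelace sum; only the two edges meeting at N involve k:
2·Area = [(12·k − (-1)·14) + ((-1)·10 − (-12)·k)] + 272
       = 24·k + 276 = 420
⇒ k = 6.

6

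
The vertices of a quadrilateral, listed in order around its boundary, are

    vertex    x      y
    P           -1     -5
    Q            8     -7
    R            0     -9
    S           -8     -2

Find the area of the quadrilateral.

Cross-terms: 47, -72, -72, 38  ⇒  Σ = -59
Area = |Σ|/2 = 29.5.

29.5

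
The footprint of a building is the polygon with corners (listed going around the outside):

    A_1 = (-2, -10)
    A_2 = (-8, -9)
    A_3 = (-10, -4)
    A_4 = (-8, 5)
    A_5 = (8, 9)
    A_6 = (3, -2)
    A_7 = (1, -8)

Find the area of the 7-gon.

202.5

Apply the shoelace (surveyor's) formula: 2A = Σ (x_i·y_{i+1} − x_{i+1}·y_i), indices taken mod 7.
Σ = (-62) + (-58) + (-82) + (-112) + (-43) + (-22) + (-26) = -405
Area = |Σ|/2 = 202.5.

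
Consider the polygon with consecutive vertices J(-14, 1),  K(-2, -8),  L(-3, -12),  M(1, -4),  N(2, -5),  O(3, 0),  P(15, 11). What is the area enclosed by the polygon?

J→K: (-14)(-8) − (-2)(1) = 114
K→L: (-2)(-12) − (-3)(-8) = 0
L→M: (-3)(-4) − (1)(-12) = 24
M→N: (1)(-5) − (2)(-4) = 3
N→O: (2)(0) − (3)(-5) = 15
O→P: (3)(11) − (15)(0) = 33
P→J: (15)(1) − (-14)(11) = 169
Σ = 358
Area = |Σ|/2 = 179.

179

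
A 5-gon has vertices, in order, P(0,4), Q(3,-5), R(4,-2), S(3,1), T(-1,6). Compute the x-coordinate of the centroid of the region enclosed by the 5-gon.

58/27

Apply the shoelace formula. First the cross-terms c_i = x_i·y_{i+1} − x_{i+1}·y_i:
  -12, 14, 10, 19, -4  ⇒  2A = 27, A = 13.5.
Then Σ (x_i + x_{i+1})·c_i = 174, so x̄ = 174 / (6·13.5) = 58/27.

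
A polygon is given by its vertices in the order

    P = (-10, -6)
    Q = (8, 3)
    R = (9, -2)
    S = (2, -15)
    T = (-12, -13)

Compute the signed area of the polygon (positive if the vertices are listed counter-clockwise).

-210

Apply the shoelace formula: 2A = Σ (x_i·y_{i+1} − x_{i+1}·y_i), indices taken mod 5.
P→Q: (-10)(3) − (8)(-6) = 18
Q→R: (8)(-2) − (9)(3) = -43
R→S: (9)(-15) − (2)(-2) = -131
S→T: (2)(-13) − (-12)(-15) = -206
T→P: (-12)(-6) − (-10)(-13) = -58
Σ = -420
Signed area = Σ/2 = -210 (negative ⇒ clockwise traversal).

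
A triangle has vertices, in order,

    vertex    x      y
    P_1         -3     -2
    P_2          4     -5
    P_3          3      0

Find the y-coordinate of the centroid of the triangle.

-7/3

Apply Gauss's area formula. First the cross-terms c_i = x_i·y_{i+1} − x_{i+1}·y_i:
  23, 15, -6  ⇒  2A = 32, A = 16.
Then Σ (y_i + y_{i+1})·c_i = -224, so ȳ = -224 / (6·16) = -7/3.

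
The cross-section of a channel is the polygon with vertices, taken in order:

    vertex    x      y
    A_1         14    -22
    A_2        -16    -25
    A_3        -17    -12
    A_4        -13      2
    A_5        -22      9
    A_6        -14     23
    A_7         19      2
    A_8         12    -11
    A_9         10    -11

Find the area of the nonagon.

Σ = (-702) + (-233) + (-190) + (-73) + (-380) + (-465) + (-233) + (-22) + (-66) = -2364
Area = |Σ|/2 = 1182.

1182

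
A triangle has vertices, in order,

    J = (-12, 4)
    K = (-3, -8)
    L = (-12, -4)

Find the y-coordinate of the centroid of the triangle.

Apply the shoelace formula. First the cross-terms c_i = x_i·y_{i+1} − x_{i+1}·y_i:
  108, -84, -96  ⇒  2A = -72, A = -36.
Then Σ (y_i + y_{i+1})·c_i = 576, so ȳ = 576 / (6·(-36)) = -8/3.

-8/3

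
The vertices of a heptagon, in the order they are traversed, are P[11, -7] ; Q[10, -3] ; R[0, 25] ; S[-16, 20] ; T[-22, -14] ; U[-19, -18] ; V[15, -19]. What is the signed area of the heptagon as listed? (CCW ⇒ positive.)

Cross-terms: 37, 250, 400, 664, 130, 631, 104  ⇒  Σ = 2216
Signed area = Σ/2 = 1108 (positive ⇒ counter-clockwise traversal).

1108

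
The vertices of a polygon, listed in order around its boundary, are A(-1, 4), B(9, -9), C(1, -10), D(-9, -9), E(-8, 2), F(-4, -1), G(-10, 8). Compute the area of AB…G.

177.5

A→B: (-1)(-9) − (9)(4) = -27
B→C: (9)(-10) − (1)(-9) = -81
C→D: (1)(-9) − (-9)(-10) = -99
D→E: (-9)(2) − (-8)(-9) = -90
E→F: (-8)(-1) − (-4)(2) = 16
F→G: (-4)(8) − (-10)(-1) = -42
G→A: (-10)(4) − (-1)(8) = -32
Σ = -355
Area = |Σ|/2 = 177.5.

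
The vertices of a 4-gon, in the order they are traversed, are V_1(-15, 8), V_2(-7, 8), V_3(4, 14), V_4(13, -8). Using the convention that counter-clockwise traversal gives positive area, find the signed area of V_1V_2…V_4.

V_1→V_2: (-15)(8) − (-7)(8) = -64
V_2→V_3: (-7)(14) − (4)(8) = -130
V_3→V_4: (4)(-8) − (13)(14) = -214
V_4→V_1: (13)(8) − (-15)(-8) = -16
Σ = -424
Signed area = Σ/2 = -212 (negative ⇒ clockwise traversal).

-212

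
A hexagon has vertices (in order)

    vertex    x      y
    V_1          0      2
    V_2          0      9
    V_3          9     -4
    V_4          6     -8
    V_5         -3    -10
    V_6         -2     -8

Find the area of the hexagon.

Apply the shoelace formula: 2A = Σ (x_i·y_{i+1} − x_{i+1}·y_i), indices taken mod 6.
Σ = (0) + (-81) + (-48) + (-84) + (4) + (-4) = -213
Area = |Σ|/2 = 106.5.

106.5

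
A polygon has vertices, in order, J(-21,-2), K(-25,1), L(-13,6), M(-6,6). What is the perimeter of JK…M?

42

|JK| = √((-4)² + (3)²) = √25 = 5
|KL| = √((12)² + (5)²) = √169 = 13
|LM| = √((7)² + (0)²) = √49 = 7
|MJ| = √((-15)² + (-8)²) = √289 = 17
Perimeter = 5 + 13 + 7 + 17 = 42.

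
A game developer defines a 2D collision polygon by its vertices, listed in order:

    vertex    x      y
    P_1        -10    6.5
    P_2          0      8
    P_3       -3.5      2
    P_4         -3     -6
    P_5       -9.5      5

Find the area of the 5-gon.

Apply the shoelace (surveyor's) formula: 2A = Σ (x_i·y_{i+1} − x_{i+1}·y_i), indices taken mod 5.
P_1→P_2: (-10)(8) − (0)(6.5) = -80
P_2→P_3: (0)(2) − (-3.5)(8) = 28
P_3→P_4: (-3.5)(-6) − (-3)(2) = 27
P_4→P_5: (-3)(5) − (-9.5)(-6) = -72
P_5→P_1: (-9.5)(6.5) − (-10)(5) = -11.75
Σ = -108.75
Area = |Σ|/2 = 54.375.

54.375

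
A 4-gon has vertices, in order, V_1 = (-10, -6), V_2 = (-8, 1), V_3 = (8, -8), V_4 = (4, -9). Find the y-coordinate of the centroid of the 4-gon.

Apply Gauss's area formula. First the cross-terms c_i = x_i·y_{i+1} − x_{i+1}·y_i:
  -58, 56, -40, -114  ⇒  2A = -156, A = -78.
Then Σ (y_i + y_{i+1})·c_i = 2288, so ȳ = 2288 / (6·(-78)) = -44/9.

-44/9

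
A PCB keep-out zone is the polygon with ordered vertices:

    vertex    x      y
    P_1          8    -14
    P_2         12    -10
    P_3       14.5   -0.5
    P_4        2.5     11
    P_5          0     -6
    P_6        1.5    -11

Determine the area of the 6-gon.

Apply the shoelace (surveyor's) formula: 2A = Σ (x_i·y_{i+1} − x_{i+1}·y_i), indices taken mod 6.
Cross-terms: 88, 139, 160.75, -15, 9, 67  ⇒  Σ = 448.75
Area = |Σ|/2 = 224.375.

224.375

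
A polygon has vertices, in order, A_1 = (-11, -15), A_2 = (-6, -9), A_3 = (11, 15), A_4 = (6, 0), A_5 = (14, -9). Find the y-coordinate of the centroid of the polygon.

-142/29

Apply the shoelace formula. First the cross-terms c_i = x_i·y_{i+1} − x_{i+1}·y_i:
  9, 9, -90, -54, -309  ⇒  2A = -435, A = -217.5.
Then Σ (y_i + y_{i+1})·c_i = 6390, so ȳ = 6390 / (6·(-217.5)) = -142/29.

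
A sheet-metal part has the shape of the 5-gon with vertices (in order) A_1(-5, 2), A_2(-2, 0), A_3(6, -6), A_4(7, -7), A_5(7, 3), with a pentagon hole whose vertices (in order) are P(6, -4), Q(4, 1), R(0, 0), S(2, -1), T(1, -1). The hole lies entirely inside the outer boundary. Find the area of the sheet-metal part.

46

Outer boundary:
Cross-terms: 4, 12, 0, 70, 29  ⇒  Σ = 115
Area = |Σ|/2 = 57.5.
Hole:
Apply the shoelace formula: 2A = Σ (x_i·y_{i+1} − x_{i+1}·y_i), indices taken mod 5.
Σ = (22) + (0) + (0) + (-1) + (2) = 23
Area = |Σ|/2 = 11.5.
Net area = 57.5 − 11.5 = 46.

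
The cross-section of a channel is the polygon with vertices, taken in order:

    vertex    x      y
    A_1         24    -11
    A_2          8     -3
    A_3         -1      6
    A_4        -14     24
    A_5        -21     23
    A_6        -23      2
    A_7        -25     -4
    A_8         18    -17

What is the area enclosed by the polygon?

819.5

Apply the shoelace (surveyor's) formula: 2A = Σ (x_i·y_{i+1} − x_{i+1}·y_i), indices taken mod 8.
Σ = (16) + (45) + (60) + (182) + (487) + (142) + (497) + (210) = 1639
Area = |Σ|/2 = 819.5.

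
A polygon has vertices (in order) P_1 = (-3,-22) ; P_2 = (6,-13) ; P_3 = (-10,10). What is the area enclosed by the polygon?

175.5

Σ = (171) + (-70) + (250) = 351
Area = |Σ|/2 = 175.5.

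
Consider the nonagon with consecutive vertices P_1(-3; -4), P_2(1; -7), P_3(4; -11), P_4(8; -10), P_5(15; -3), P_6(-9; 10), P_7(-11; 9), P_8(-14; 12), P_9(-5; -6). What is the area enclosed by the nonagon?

254

Apply the shoelace formula: 2A = Σ (x_i·y_{i+1} − x_{i+1}·y_i), indices taken mod 9.
Cross-terms: 25, 17, 48, 126, 123, 29, -6, 144, 2  ⇒  Σ = 508
Area = |Σ|/2 = 254.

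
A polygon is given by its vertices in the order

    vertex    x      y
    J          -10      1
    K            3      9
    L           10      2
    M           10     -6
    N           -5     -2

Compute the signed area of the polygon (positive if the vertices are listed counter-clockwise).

Cross-terms: -93, -84, -80, -50, -25  ⇒  Σ = -332
Signed area = Σ/2 = -166 (negative ⇒ clockwise traversal).

-166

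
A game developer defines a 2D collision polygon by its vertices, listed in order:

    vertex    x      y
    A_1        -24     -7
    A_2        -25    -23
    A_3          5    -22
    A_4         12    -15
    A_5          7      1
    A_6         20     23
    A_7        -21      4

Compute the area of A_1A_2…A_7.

Apply the surveyor's formula: 2A = Σ (x_i·y_{i+1} − x_{i+1}·y_i), indices taken mod 7.
A_1→A_2: (-24)(-23) − (-25)(-7) = 377
A_2→A_3: (-25)(-22) − (5)(-23) = 665
A_3→A_4: (5)(-15) − (12)(-22) = 189
A_4→A_5: (12)(1) − (7)(-15) = 117
A_5→A_6: (7)(23) − (20)(1) = 141
A_6→A_7: (20)(4) − (-21)(23) = 563
A_7→A_1: (-21)(-7) − (-24)(4) = 243
Σ = 2295
Area = |Σ|/2 = 1147.5.

1147.5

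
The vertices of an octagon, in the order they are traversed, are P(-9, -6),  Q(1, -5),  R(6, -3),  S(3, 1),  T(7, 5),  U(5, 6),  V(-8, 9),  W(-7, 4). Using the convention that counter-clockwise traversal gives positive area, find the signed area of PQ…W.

Apply the shoelace (surveyor's) formula: 2A = Σ (x_i·y_{i+1} − x_{i+1}·y_i), indices taken mod 8.
P→Q: (-9)(-5) − (1)(-6) = 51
Q→R: (1)(-3) − (6)(-5) = 27
R→S: (6)(1) − (3)(-3) = 15
S→T: (3)(5) − (7)(1) = 8
T→U: (7)(6) − (5)(5) = 17
U→V: (5)(9) − (-8)(6) = 93
V→W: (-8)(4) − (-7)(9) = 31
W→P: (-7)(-6) − (-9)(4) = 78
Σ = 320
Signed area = Σ/2 = 160 (positive ⇒ counter-clockwise traversal).

160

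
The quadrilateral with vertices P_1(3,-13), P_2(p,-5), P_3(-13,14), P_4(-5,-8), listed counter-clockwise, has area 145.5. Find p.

4

Write out the shoelace sum; only the two edges meeting at P_2 involve p:
2·Area = [(3·(-5) − p·(-13)) + (p·14 − (-13)·(-5))] + 263
       = 27·p + 183 = 291
⇒ p = 4.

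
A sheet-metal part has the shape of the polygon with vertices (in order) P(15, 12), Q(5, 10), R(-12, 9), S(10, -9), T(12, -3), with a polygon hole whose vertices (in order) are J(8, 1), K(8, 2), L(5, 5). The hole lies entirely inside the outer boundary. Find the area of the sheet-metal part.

268.5

Outer boundary:
P→Q: (15)(10) − (5)(12) = 90
Q→R: (5)(9) − (-12)(10) = 165
R→S: (-12)(-9) − (10)(9) = 18
S→T: (10)(-3) − (12)(-9) = 78
T→P: (12)(12) − (15)(-3) = 189
Σ = 540
Area = |Σ|/2 = 270.
Hole:
Apply the shoelace (surveyor's) formula: 2A = Σ (x_i·y_{i+1} − x_{i+1}·y_i), indices taken mod 3.
Σ = (8) + (30) + (-35) = 3
Area = |Σ|/2 = 1.5.
Net area = 270 − 1.5 = 268.5.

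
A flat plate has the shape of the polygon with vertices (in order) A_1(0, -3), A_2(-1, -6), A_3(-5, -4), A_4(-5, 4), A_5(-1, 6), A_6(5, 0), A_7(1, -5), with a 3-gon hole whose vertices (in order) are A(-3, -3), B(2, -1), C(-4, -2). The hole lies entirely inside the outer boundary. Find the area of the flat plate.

Outer boundary:
Apply Gauss's area formula: 2A = Σ (x_i·y_{i+1} − x_{i+1}·y_i), indices taken mod 7.
Σ = (-3) + (-26) + (-40) + (-26) + (-30) + (-25) + (-3) = -153
Area = |Σ|/2 = 76.5.
Hole:
Apply Gauss's area formula: 2A = Σ (x_i·y_{i+1} − x_{i+1}·y_i), indices taken mod 3.
Σ = (9) + (-8) + (6) = 7
Area = |Σ|/2 = 3.5.
Net area = 76.5 − 3.5 = 73.

73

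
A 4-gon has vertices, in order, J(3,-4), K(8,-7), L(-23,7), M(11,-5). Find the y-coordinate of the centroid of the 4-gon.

Apply the shoelace formula. First the cross-terms c_i = x_i·y_{i+1} − x_{i+1}·y_i:
  11, -105, 38, -29  ⇒  2A = -85, A = -42.5.
Then Σ (y_i + y_{i+1})·c_i = 216, so ȳ = 216 / (6·(-42.5)) = -72/85.

-72/85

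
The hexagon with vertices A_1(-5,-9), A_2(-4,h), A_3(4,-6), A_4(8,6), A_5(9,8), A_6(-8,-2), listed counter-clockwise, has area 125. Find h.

Write out the shoelace sum; only the two edges meeting at A_2 involve h:
2·Area = [((-5)·h − (-4)·(-9)) + ((-4)·(-6) − 4·h)] + 190
       = -9·h + 178 = 250
⇒ h = -8.

-8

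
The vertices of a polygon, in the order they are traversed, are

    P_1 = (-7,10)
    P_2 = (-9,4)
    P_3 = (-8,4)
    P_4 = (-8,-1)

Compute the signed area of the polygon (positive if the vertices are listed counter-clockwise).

Apply Gauss's area formula: 2A = Σ (x_i·y_{i+1} − x_{i+1}·y_i), indices taken mod 4.
Σ = (62) + (-4) + (40) + (-87) = 11
Signed area = Σ/2 = 5.5 (positive ⇒ counter-clockwise traversal).

5.5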